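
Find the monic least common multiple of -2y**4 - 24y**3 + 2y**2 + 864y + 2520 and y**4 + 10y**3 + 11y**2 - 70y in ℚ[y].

Apply the Euclidean algorithm:
  -2y**4 - 24y**3 + 2y**2 + 864y + 2520 = (-2)(y**4 + 10y**3 + 11y**2 - 70y) + (-4y**3 + 24y**2 + 724y + 2520)
  y**4 + 10y**3 + 11y**2 - 70y = (-(1/4)y - 4)(-4y**3 + 24y**2 + 724y + 2520) + (288y**2 + 3456y + 10080)
  -4y**3 + 24y**2 + 724y + 2520 = (-(1/72)y + 1/4)(288y**2 + 3456y + 10080) + (0)
Last nonzero remainder: 288y**2 + 3456y + 10080. Dividing through by 288 gives the monic gcd y**2 + 12y + 35.
Then lcm(f, g) = f·g / gcd(f, g); expanding and making the result monic gives the answer.

y**6 + 10y**5 - 25y**4 - 430y**3 - 396y**2 + 2520y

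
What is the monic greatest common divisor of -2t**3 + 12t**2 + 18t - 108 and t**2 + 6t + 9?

t + 3

Apply the Euclidean algorithm:
  -2t**3 + 12t**2 + 18t - 108 = (-2t + 24)(t**2 + 6t + 9) + (-108t - 324)
  t**2 + 6t + 9 = (-(1/108)t - 1/36)(-108t - 324) + (0)
Last nonzero remainder: -108t - 324. Dividing through by -108 gives the monic gcd t + 3.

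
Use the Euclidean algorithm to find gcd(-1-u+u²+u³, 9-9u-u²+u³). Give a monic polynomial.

-1+u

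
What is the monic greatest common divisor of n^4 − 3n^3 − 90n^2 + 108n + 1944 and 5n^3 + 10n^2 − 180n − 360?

n^2 − 36

Apply the Euclidean algorithm:
  n^4 − 3n^3 − 90n^2 + 108n + 1944 = ((1/5)n − 1)(5n^3 + 10n^2 − 180n − 360) + (−44n^2 + 1584)
  5n^3 + 10n^2 − 180n − 360 = (−(5/44)n − 5/22)(−44n^2 + 1584) + (0)
Last nonzero remainder: −44n^2 + 1584. Dividing through by −44 gives the monic gcd n^2 − 36.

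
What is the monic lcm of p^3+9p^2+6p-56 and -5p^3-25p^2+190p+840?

Euclidean algorithm in ℚ[p]:
  p^3+9p^2+6p-56 = (-1/5)(-5p^3-25p^2+190p+840) + (4p^2+44p+112)
  -5p^3-25p^2+190p+840 = (-(5/4)p+15/2)(4p^2+44p+112) + (0)
Last nonzero remainder: 4p^2+44p+112. Dividing through by 4 gives the monic gcd p^2+11p+28.
Then lcm(f, g) = f·g / gcd(f, g); expanding and making the result monic gives the answer.

p^4+3p^3-48p^2-92p+336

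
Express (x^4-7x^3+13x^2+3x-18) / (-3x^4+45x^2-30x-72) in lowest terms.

Euclidean algorithm in ℚ[x]:
  x^4-7x^3+13x^2+3x-18 = (-1/3)(-3x^4+45x^2-30x-72) + (-7x^3+28x^2-7x-42)
  -3x^4+45x^2-30x-72 = ((3/7)x+12/7)(-7x^3+28x^2-7x-42) + (0)
Last nonzero remainder: -7x^3+28x^2-7x-42. Dividing through by -7 gives the monic gcd x^3-4x^2+x+6.
Cancel x^3-4x^2+x+6 from numerator and denominator to get the reduced form.

(-x+3)/(3x+12)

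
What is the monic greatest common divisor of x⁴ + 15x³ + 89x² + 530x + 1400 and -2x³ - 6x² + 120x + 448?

x + 4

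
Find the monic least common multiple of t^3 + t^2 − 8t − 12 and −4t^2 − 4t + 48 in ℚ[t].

Apply the Euclidean algorithm:
  t^3 + t^2 − 8t − 12 = (−(1/4)t)(−4t^2 − 4t + 48) + (4t − 12)
  −4t^2 − 4t + 48 = (−t − 4)(4t − 12) + (0)
Last nonzero remainder: 4t − 12. Dividing through by 4 gives the monic gcd t − 3.
Then lcm(f, g) = f·g / gcd(f, g); expanding and making the result monic gives the answer.

t^4 + 5t^3 − 4t^2 − 44t − 48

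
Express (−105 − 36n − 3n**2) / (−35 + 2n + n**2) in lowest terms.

Repeated division with remainder:
  −3n**2 − 36n − 105 = (−3)(n**2 + 2n − 35) + (−30n − 210)
  n**2 + 2n − 35 = (−(1/30)n + 1/6)(−30n − 210) + (0)
Last nonzero remainder: −30n − 210. Dividing through by −30 gives the monic gcd n + 7.
Cancel n + 7 from numerator and denominator to get the reduced form.

(−15 − 3n)/(−5 + n)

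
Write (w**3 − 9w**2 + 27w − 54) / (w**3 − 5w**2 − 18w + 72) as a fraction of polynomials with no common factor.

By polynomial division,
  w**3 − 9w**2 + 27w − 54 = (w**3 − 5w**2 − 18w + 72) + (−4w**2 + 45w − 126)
  w**3 − 5w**2 − 18w + 72 = (−(1/4)w − 25/16)(−4w**2 + 45w − 126) + ((333/16)w − 999/8)
  −4w**2 + 45w − 126 = (−(64/333)w + 112/111)((333/16)w − 999/8) + (0)
Last nonzero remainder: (333/16)w − 999/8. Dividing through by 333/16 gives the monic gcd w − 6.
Cancel w − 6 from numerator and denominator to get the reduced form.

(w**2 − 3w + 9)/(w**2 + w − 12)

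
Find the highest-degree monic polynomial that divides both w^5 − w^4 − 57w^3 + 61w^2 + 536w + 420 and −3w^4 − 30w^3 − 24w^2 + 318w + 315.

w^2 + 8w + 7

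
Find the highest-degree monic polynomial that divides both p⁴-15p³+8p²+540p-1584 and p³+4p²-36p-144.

p²-36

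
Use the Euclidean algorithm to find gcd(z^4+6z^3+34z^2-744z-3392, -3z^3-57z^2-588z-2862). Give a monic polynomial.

z^2+10z+106

Repeated division with remainder:
  z^4+6z^3+34z^2-744z-3392 = (-(1/3)z+13/3)(-3z^3-57z^2-588z-2862) + (85z^2+850z+9010)
  -3z^3-57z^2-588z-2862 = (-(3/85)z-27/85)(85z^2+850z+9010) + (0)
Last nonzero remainder: 85z^2+850z+9010. Dividing through by 85 gives the monic gcd z^2+10z+106.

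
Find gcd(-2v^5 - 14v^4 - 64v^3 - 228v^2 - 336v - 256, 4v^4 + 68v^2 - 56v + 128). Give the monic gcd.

By polynomial division,
  -2v^5 - 14v^4 - 64v^3 - 228v^2 - 336v - 256 = (-(1/2)v - 7/2)(4v^4 + 68v^2 - 56v + 128) + (-30v^3 - 18v^2 - 468v + 192)
  4v^4 + 68v^2 - 56v + 128 = (-(2/15)v + 2/25)(-30v^3 - 18v^2 - 468v + 192) + ((176/25)v^2 + (176/25)v + 2816/25)
  -30v^3 - 18v^2 - 468v + 192 = (-(375/88)v + 75/44)((176/25)v^2 + (176/25)v + 2816/25) + (0)
Last nonzero remainder: (176/25)v^2 + (176/25)v + 2816/25. Dividing through by 176/25 gives the monic gcd v^2 + v + 16.

v^2 + v + 16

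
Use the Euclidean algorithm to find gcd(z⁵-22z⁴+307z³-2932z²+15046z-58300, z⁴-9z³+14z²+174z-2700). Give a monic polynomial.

z²-6z+50

Apply the Euclidean algorithm:
  z⁵-22z⁴+307z³-2932z²+15046z-58300 = (z-13)(z⁴-9z³+14z²+174z-2700) + (176z³-2924z²+20008z-93400)
  z⁴-9z³+14z²+174z-2700 = ((1/176)z+335/7744)(176z³-2924z²+20008z-93400) + ((51901/1936)z²-(155703/968)z+1297525/968)
  176z³-2924z²+20008z-93400 = ((340736/51901)z-3616448/51901)((51901/1936)z²-(155703/968)z+1297525/968) + (0)
Last nonzero remainder: (51901/1936)z²-(155703/968)z+1297525/968. Dividing through by 51901/1936 gives the monic gcd z²-6z+50.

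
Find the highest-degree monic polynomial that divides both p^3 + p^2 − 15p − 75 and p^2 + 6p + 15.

By polynomial division,
  p^3 + p^2 − 15p − 75 = (p − 5)(p^2 + 6p + 15) + (0)
The last nonzero remainder p^2 + 6p + 15 is already monic.

p^2 + 6p + 15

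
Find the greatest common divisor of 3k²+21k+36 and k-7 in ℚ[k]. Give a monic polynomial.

By polynomial division,
  3k²+21k+36 = (3k+42)(k-7) + (330)
  k-7 = ((1/330)k-7/330)(330) + (0)
The last nonzero remainder is the constant 330, so the polynomials are coprime and gcd = 1.

1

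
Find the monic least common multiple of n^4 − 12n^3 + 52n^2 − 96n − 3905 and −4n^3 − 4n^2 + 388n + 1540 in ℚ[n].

Euclidean algorithm in ℚ[n]:
  n^4 − 12n^3 + 52n^2 − 96n − 3905 = (−(1/4)n + 13/4)(−4n^3 − 4n^2 + 388n + 1540) + (162n^2 − 972n − 8910)
  −4n^3 − 4n^2 + 388n + 1540 = (−(2/81)n − 14/81)(162n^2 − 972n − 8910) + (0)
Last nonzero remainder: 162n^2 − 972n − 8910. Dividing through by 162 gives the monic gcd n^2 − 6n − 55.
Then lcm(f, g) = f·g / gcd(f, g); expanding and making the result monic gives the answer.

n^5 − 5n^4 − 32n^3 + 268n^2 − 4577n − 27335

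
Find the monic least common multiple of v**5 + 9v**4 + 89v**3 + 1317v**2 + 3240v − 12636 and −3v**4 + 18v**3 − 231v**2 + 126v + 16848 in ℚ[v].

v**6 + v**5 + 17v**4 + 605v**3 − 7296v**2 − 38556v + 101088

Apply the Euclidean algorithm:
  v**5 + 9v**4 + 89v**3 + 1317v**2 + 3240v − 12636 = (−(1/3)v − 5)(−3v**4 + 18v**3 − 231v**2 + 126v + 16848) + (102v**3 + 204v**2 + 9486v + 71604)
  −3v**4 + 18v**3 − 231v**2 + 126v + 16848 = (−(1/34)v + 4/17)(102v**3 + 204v**2 + 9486v + 71604) + (0)
Last nonzero remainder: 102v**3 + 204v**2 + 9486v + 71604. Dividing through by 102 gives the monic gcd v**3 + 2v**2 + 93v + 702.
Then lcm(f, g) = f·g / gcd(f, g); expanding and making the result monic gives the answer.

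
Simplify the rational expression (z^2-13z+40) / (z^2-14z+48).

(z-5)/(z-6)

By polynomial division,
  z^2-13z+40 = (z^2-14z+48) + (z-8)
  z^2-14z+48 = (z-6)(z-8) + (0)
The last nonzero remainder z-8 is already monic.
Cancel z-8 from numerator and denominator to get the reduced form.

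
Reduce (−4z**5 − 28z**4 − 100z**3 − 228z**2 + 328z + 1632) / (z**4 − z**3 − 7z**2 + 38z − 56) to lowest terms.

Repeated division with remainder:
  −4z**5 − 28z**4 − 100z**3 − 228z**2 + 328z + 1632 = (−4z − 32)(z**4 − z**3 − 7z**2 + 38z − 56) + (−160z**3 − 300z**2 + 1320z − 160)
  z**4 − z**3 − 7z**2 + 38z − 56 = (−(1/160)z + 23/1280)(−160z**3 − 300z**2 + 1320z − 160) + ((425/64)z**2 + (425/32)z − 425/8)
  −160z**3 − 300z**2 + 1320z − 160 = (−(2048/85)z + 256/85)((425/64)z**2 + (425/32)z − 425/8) + (0)
Last nonzero remainder: (425/64)z**2 + (425/32)z − 425/8. Dividing through by 425/64 gives the monic gcd z**2 + 2z − 8.
Cancel z**2 + 2z − 8 from numerator and denominator to get the reduced form.

(−4z**3 − 20z**2 − 92z − 204)/(z**2 − 3z + 7)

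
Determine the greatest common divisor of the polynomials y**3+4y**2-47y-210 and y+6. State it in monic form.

y+6

By polynomial division,
  y**3+4y**2-47y-210 = (y**2-2y-35)(y+6) + (0)
The last nonzero remainder y+6 is already monic.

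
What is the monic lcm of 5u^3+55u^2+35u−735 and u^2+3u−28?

u^4+7u^3−37u^2−175u+588

By polynomial division,
  5u^3+55u^2+35u−735 = (5u+40)(u^2+3u−28) + (55u+385)
  u^2+3u−28 = ((1/55)u−4/55)(55u+385) + (0)
Last nonzero remainder: 55u+385. Dividing through by 55 gives the monic gcd u+7.
Then lcm(f, g) = f·g / gcd(f, g); expanding and making the result monic gives the answer.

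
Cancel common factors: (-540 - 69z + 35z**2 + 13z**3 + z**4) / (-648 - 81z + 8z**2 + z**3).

(-60 - z + 4z**2 + z**3)/(-72 - z + z**2)

Repeated division with remainder:
  z**4 + 13z**3 + 35z**2 - 69z - 540 = (z + 5)(z**3 + 8z**2 - 81z - 648) + (76z**2 + 984z + 2700)
  z**3 + 8z**2 - 81z - 648 = ((1/76)z - 47/722)(76z**2 + 984z + 2700) + (-(18942/361)z - 170478/361)
  76z**2 + 984z + 2700 = (-(13718/9471)z - 18050/3157)(-(18942/361)z - 170478/361) + (0)
Last nonzero remainder: -(18942/361)z - 170478/361. Dividing through by -18942/361 gives the monic gcd z + 9.
Cancel z + 9 from numerator and denominator to get the reduced form.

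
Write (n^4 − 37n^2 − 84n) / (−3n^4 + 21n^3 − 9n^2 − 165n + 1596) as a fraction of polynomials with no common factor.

Repeated division with remainder:
  n^4 − 37n^2 − 84n = (−1/3)(−3n^4 + 21n^3 − 9n^2 − 165n + 1596) + (7n^3 − 40n^2 − 139n + 532)
  −3n^4 + 21n^3 − 9n^2 − 165n + 1596 = (−(3/7)n + 27/49)(7n^3 − 40n^2 − 139n + 532) + (−(2280/49)n^2 + (6840/49)n + 9120/7)
  7n^3 − 40n^2 − 139n + 532 = (−(343/2280)n + 49/120)(−(2280/49)n^2 + (6840/49)n + 9120/7) + (0)
Last nonzero remainder: −(2280/49)n^2 + (6840/49)n + 9120/7. Dividing through by −2280/49 gives the monic gcd n^2 − 3n − 28.
Cancel n^2 − 3n − 28 from numerator and denominator to get the reduced form.

(−n^2 − 3n)/(3n^2 − 12n + 57)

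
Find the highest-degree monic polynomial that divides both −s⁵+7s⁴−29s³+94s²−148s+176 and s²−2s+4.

Repeated division with remainder:
  −s⁵+7s⁴−29s³+94s²−148s+176 = (−s³+5s²−15s+44)(s²−2s+4) + (0)
The last nonzero remainder s²−2s+4 is already monic.

s²−2s+4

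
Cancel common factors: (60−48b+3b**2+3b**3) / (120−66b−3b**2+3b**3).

(−2+b)/(−4+b)

Euclidean algorithm in ℚ[b]:
  3b**3+3b**2−48b+60 = (3b**3−3b**2−66b+120) + (6b**2+18b−60)
  3b**3−3b**2−66b+120 = ((1/2)b−2)(6b**2+18b−60) + (0)
Last nonzero remainder: 6b**2+18b−60. Dividing through by 6 gives the monic gcd b**2+3b−10.
Cancel b**2+3b−10 from numerator and denominator to get the reduced form.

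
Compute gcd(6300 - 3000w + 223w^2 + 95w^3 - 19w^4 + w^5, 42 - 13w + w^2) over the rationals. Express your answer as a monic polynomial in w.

42 - 13w + w^2

Euclidean algorithm in ℚ[w]:
  w^5 - 19w^4 + 95w^3 + 223w^2 - 3000w + 6300 = (w^3 - 6w^2 - 25w + 150)(w^2 - 13w + 42) + (0)
The last nonzero remainder w^2 - 13w + 42 is already monic.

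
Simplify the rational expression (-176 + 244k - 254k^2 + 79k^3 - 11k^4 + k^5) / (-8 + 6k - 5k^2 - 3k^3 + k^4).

(44 - 6k + k^2)/(2 + k)

Apply the Euclidean algorithm:
  k^5 - 11k^4 + 79k^3 - 254k^2 + 244k - 176 = (k - 8)(k^4 - 3k^3 - 5k^2 + 6k - 8) + (60k^3 - 300k^2 + 300k - 240)
  k^4 - 3k^3 - 5k^2 + 6k - 8 = ((1/60)k + 1/30)(60k^3 - 300k^2 + 300k - 240) + (0)
Last nonzero remainder: 60k^3 - 300k^2 + 300k - 240. Dividing through by 60 gives the monic gcd k^3 - 5k^2 + 5k - 4.
Cancel k^3 - 5k^2 + 5k - 4 from numerator and denominator to get the reduced form.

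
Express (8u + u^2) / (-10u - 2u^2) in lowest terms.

Repeated division with remainder:
  u^2 + 8u = (-1/2)(-2u^2 - 10u) + (3u)
  -2u^2 - 10u = (-(2/3)u - 10/3)(3u) + (0)
Last nonzero remainder: 3u. Dividing through by 3 gives the monic gcd u.
Cancel u from numerator and denominator to get the reduced form.

(-8 - u)/(10 + 2u)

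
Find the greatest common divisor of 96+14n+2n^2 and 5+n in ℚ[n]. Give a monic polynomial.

1

Apply the Euclidean algorithm:
  2n^2+14n+96 = (2n+4)(n+5) + (76)
  n+5 = ((1/76)n+5/76)(76) + (0)
The last nonzero remainder is the constant 76, so the polynomials are coprime and gcd = 1.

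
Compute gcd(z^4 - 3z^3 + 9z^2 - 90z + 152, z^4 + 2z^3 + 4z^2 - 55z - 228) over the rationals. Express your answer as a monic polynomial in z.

Repeated division with remainder:
  z^4 - 3z^3 + 9z^2 - 90z + 152 = (z^4 + 2z^3 + 4z^2 - 55z - 228) + (-5z^3 + 5z^2 - 35z + 380)
  z^4 + 2z^3 + 4z^2 - 55z - 228 = (-(1/5)z - 3/5)(-5z^3 + 5z^2 - 35z + 380) + (0)
Last nonzero remainder: -5z^3 + 5z^2 - 35z + 380. Dividing through by -5 gives the monic gcd z^3 - z^2 + 7z - 76.

z^3 - z^2 + 7z - 76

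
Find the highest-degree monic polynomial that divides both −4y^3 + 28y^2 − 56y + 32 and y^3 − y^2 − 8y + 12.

y − 2

Apply the Euclidean algorithm:
  −4y^3 + 28y^2 − 56y + 32 = (−4)(y^3 − y^2 − 8y + 12) + (24y^2 − 88y + 80)
  y^3 − y^2 − 8y + 12 = ((1/24)y + 1/9)(24y^2 − 88y + 80) + (−(14/9)y + 28/9)
  24y^2 − 88y + 80 = (−(108/7)y + 180/7)(−(14/9)y + 28/9) + (0)
Last nonzero remainder: −(14/9)y + 28/9. Dividing through by −14/9 gives the monic gcd y − 2.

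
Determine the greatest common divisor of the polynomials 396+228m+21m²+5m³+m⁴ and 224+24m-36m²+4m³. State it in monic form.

2+m

By polynomial division,
  m⁴+5m³+21m²+228m+396 = ((1/4)m+7/2)(4m³-36m²+24m+224) + (141m²+88m-388)
  4m³-36m²+24m+224 = ((4/141)m-5428/19881)(141m²+88m-388) + ((1173640/19881)m+2347280/19881)
  141m²+88m-388 = ((2803221/1173640)m-1928457/586820)((1173640/19881)m+2347280/19881) + (0)
Last nonzero remainder: (1173640/19881)m+2347280/19881. Dividing through by 1173640/19881 gives the monic gcd m+2.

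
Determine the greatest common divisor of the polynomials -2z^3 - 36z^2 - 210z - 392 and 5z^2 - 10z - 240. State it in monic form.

1

Apply the Euclidean algorithm:
  -2z^3 - 36z^2 - 210z - 392 = (-(2/5)z - 8)(5z^2 - 10z - 240) + (-386z - 2312)
  5z^2 - 10z - 240 = (-(5/386)z + 3855/37249)(-386z - 2312) + (-27000/37249)
  -386z - 2312 = ((7189057/13500)z + 10764961/3375)(-27000/37249) + (0)
The last nonzero remainder is the constant -27000/37249, so the polynomials are coprime and gcd = 1.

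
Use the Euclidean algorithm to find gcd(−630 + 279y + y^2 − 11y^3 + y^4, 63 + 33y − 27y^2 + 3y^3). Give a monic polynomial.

Repeated division with remainder:
  y^4 − 11y^3 + y^2 + 279y − 630 = ((1/3)y − 2/3)(3y^3 − 27y^2 + 33y + 63) + (−28y^2 + 280y − 588)
  3y^3 − 27y^2 + 33y + 63 = (−(3/28)y − 3/28)(−28y^2 + 280y − 588) + (0)
Last nonzero remainder: −28y^2 + 280y − 588. Dividing through by −28 gives the monic gcd y^2 − 10y + 21.

21 − 10y + y^2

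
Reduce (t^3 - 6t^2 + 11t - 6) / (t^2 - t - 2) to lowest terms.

(t^2 - 4t + 3)/(t + 1)

Repeated division with remainder:
  t^3 - 6t^2 + 11t - 6 = (t - 5)(t^2 - t - 2) + (8t - 16)
  t^2 - t - 2 = ((1/8)t + 1/8)(8t - 16) + (0)
Last nonzero remainder: 8t - 16. Dividing through by 8 gives the monic gcd t - 2.
Cancel t - 2 from numerator and denominator to get the reduced form.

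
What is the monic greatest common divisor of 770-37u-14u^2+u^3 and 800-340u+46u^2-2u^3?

-10+u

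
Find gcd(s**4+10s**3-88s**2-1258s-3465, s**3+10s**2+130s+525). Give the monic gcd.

s+5

Apply the Euclidean algorithm:
  s**4+10s**3-88s**2-1258s-3465 = (s)(s**3+10s**2+130s+525) + (-218s**2-1783s-3465)
  s**3+10s**2+130s+525 = (-(1/218)s-397/47524)(-218s**2-1783s-3465) + ((4714899/47524)s+23574495/47524)
  -218s**2-1783s-3465 = (-(10360232/4714899)s-1568292/224519)((4714899/47524)s+23574495/47524) + (0)
Last nonzero remainder: (4714899/47524)s+23574495/47524. Dividing through by 4714899/47524 gives the monic gcd s+5.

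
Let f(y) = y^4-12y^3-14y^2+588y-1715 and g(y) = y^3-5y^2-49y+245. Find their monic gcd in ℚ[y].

Euclidean algorithm in ℚ[y]:
  y^4-12y^3-14y^2+588y-1715 = (y-7)(y^3-5y^2-49y+245) + (0)
The last nonzero remainder y^3-5y^2-49y+245 is already monic.

y^3-5y^2-49y+245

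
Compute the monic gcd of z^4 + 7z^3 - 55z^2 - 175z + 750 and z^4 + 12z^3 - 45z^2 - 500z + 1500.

Euclidean algorithm in ℚ[z]:
  z^4 + 7z^3 - 55z^2 - 175z + 750 = (z^4 + 12z^3 - 45z^2 - 500z + 1500) + (-5z^3 - 10z^2 + 325z - 750)
  z^4 + 12z^3 - 45z^2 - 500z + 1500 = (-(1/5)z - 2)(-5z^3 - 10z^2 + 325z - 750) + (0)
Last nonzero remainder: -5z^3 - 10z^2 + 325z - 750. Dividing through by -5 gives the monic gcd z^3 + 2z^2 - 65z + 150.

z^3 + 2z^2 - 65z + 150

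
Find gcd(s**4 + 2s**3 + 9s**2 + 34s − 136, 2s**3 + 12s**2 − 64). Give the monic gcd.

s**2 + 2s − 8

Repeated division with remainder:
  s**4 + 2s**3 + 9s**2 + 34s − 136 = ((1/2)s − 2)(2s**3 + 12s**2 − 64) + (33s**2 + 66s − 264)
  2s**3 + 12s**2 − 64 = ((2/33)s + 8/33)(33s**2 + 66s − 264) + (0)
Last nonzero remainder: 33s**2 + 66s − 264. Dividing through by 33 gives the monic gcd s**2 + 2s − 8.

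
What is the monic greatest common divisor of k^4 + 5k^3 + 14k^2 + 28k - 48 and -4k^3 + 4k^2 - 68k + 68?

k - 1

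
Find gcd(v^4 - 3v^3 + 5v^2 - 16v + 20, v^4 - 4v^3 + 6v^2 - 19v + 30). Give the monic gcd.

Apply the Euclidean algorithm:
  v^4 - 3v^3 + 5v^2 - 16v + 20 = (v^4 - 4v^3 + 6v^2 - 19v + 30) + (v^3 - v^2 + 3v - 10)
  v^4 - 4v^3 + 6v^2 - 19v + 30 = (v - 3)(v^3 - v^2 + 3v - 10) + (0)
The last nonzero remainder v^3 - v^2 + 3v - 10 is already monic.

v^3 - v^2 + 3v - 10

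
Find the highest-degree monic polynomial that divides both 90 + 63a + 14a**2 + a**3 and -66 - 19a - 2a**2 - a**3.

Euclidean algorithm in ℚ[a]:
  a**3 + 14a**2 + 63a + 90 = (-1)(-a**3 - 2a**2 - 19a - 66) + (12a**2 + 44a + 24)
  -a**3 - 2a**2 - 19a - 66 = (-(1/12)a + 5/36)(12a**2 + 44a + 24) + (-(208/9)a - 208/3)
  12a**2 + 44a + 24 = (-(27/52)a - 9/26)(-(208/9)a - 208/3) + (0)
Last nonzero remainder: -(208/9)a - 208/3. Dividing through by -208/9 gives the monic gcd a + 3.

3 + a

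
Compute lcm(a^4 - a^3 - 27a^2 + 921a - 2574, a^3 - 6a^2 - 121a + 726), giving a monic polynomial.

a^6 - 18a^5 + 56a^4 + 1314a^3 - 20013a^2 + 104544a - 169884

Apply the Euclidean algorithm:
  a^4 - a^3 - 27a^2 + 921a - 2574 = (a + 5)(a^3 - 6a^2 - 121a + 726) + (124a^2 + 800a - 6204)
  a^3 - 6a^2 - 121a + 726 = ((1/124)a - 193/1922)(124a^2 + 800a - 6204) + ((9000/961)a + 99000/961)
  124a^2 + 800a - 6204 = ((29791/2250)a - 45167/750)((9000/961)a + 99000/961) + (0)
Last nonzero remainder: (9000/961)a + 99000/961. Dividing through by 9000/961 gives the monic gcd a + 11.
Then lcm(f, g) = f·g / gcd(f, g); expanding and making the result monic gives the answer.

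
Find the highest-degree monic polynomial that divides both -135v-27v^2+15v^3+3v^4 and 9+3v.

3+v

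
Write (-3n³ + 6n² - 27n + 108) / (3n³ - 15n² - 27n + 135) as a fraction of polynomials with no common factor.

(-n² - n - 12)/(n² - 2n - 15)

Apply the Euclidean algorithm:
  -3n³ + 6n² - 27n + 108 = (-1)(3n³ - 15n² - 27n + 135) + (-9n² - 54n + 243)
  3n³ - 15n² - 27n + 135 = (-(1/3)n + 11/3)(-9n² - 54n + 243) + (252n - 756)
  -9n² - 54n + 243 = (-(1/28)n - 9/28)(252n - 756) + (0)
Last nonzero remainder: 252n - 756. Dividing through by 252 gives the monic gcd n - 3.
Cancel n - 3 from numerator and denominator to get the reduced form.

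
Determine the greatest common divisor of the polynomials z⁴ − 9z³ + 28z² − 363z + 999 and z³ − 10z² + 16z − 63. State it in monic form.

By polynomial division,
  z⁴ − 9z³ + 28z² − 363z + 999 = (z + 1)(z³ − 10z² + 16z − 63) + (22z² − 316z + 1062)
  z³ − 10z² + 16z − 63 = ((1/22)z + 24/121)(22z² − 316z + 1062) + ((3679/121)z − 33111/121)
  22z² − 316z + 1062 = ((2662/3679)z − 14278/3679)((3679/121)z − 33111/121) + (0)
Last nonzero remainder: (3679/121)z − 33111/121. Dividing through by 3679/121 gives the monic gcd z − 9.

z − 9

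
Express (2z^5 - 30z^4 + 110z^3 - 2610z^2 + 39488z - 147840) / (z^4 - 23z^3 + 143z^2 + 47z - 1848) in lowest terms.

By polynomial division,
  2z^5 - 30z^4 + 110z^3 - 2610z^2 + 39488z - 147840 = (2z + 16)(z^4 - 23z^3 + 143z^2 + 47z - 1848) + (192z^3 - 4992z^2 + 42432z - 118272)
  z^4 - 23z^3 + 143z^2 + 47z - 1848 = ((1/192)z + 1/64)(192z^3 - 4992z^2 + 42432z - 118272) + (0)
Last nonzero remainder: 192z^3 - 4992z^2 + 42432z - 118272. Dividing through by 192 gives the monic gcd z^3 - 26z^2 + 221z - 616.
Cancel z^3 - 26z^2 + 221z - 616 from numerator and denominator to get the reduced form.

(2z^2 + 22z + 240)/(z + 3)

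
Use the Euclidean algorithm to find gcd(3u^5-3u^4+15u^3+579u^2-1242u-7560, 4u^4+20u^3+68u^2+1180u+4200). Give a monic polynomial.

u^3+17u+210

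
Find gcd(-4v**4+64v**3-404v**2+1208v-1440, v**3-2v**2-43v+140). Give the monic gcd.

Apply the Euclidean algorithm:
  -4v**4+64v**3-404v**2+1208v-1440 = (-4v+56)(v**3-2v**2-43v+140) + (-464v**2+4176v-9280)
  v**3-2v**2-43v+140 = (-(1/464)v-7/464)(-464v**2+4176v-9280) + (0)
Last nonzero remainder: -464v**2+4176v-9280. Dividing through by -464 gives the monic gcd v**2-9v+20.

v**2-9v+20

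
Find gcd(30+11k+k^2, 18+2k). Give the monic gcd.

1

Apply the Euclidean algorithm:
  k^2+11k+30 = ((1/2)k+1)(2k+18) + (12)
  2k+18 = ((1/6)k+3/2)(12) + (0)
The last nonzero remainder is the constant 12, so the polynomials are coprime and gcd = 1.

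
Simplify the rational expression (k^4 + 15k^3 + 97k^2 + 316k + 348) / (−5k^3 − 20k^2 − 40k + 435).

(−k^2 − 8k − 12)/(5k − 15)

Apply the Euclidean algorithm:
  k^4 + 15k^3 + 97k^2 + 316k + 348 = (−(1/5)k − 11/5)(−5k^3 − 20k^2 − 40k + 435) + (45k^2 + 315k + 1305)
  −5k^3 − 20k^2 − 40k + 435 = (−(1/9)k + 1/3)(45k^2 + 315k + 1305) + (0)
Last nonzero remainder: 45k^2 + 315k + 1305. Dividing through by 45 gives the monic gcd k^2 + 7k + 29.
Cancel k^2 + 7k + 29 from numerator and denominator to get the reduced form.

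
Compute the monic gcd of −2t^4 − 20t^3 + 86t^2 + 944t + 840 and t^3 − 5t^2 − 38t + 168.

t^2 − t − 42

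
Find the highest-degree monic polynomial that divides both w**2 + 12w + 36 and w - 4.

1

By polynomial division,
  w**2 + 12w + 36 = (w + 16)(w - 4) + (100)
  w - 4 = ((1/100)w - 1/25)(100) + (0)
The last nonzero remainder is the constant 100, so the polynomials are coprime and gcd = 1.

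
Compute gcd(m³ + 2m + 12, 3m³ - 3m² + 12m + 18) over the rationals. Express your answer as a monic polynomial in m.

m² - 2m + 6

Apply the Euclidean algorithm:
  m³ + 2m + 12 = (1/3)(3m³ - 3m² + 12m + 18) + (m² - 2m + 6)
  3m³ - 3m² + 12m + 18 = (3m + 3)(m² - 2m + 6) + (0)
The last nonzero remainder m² - 2m + 6 is already monic.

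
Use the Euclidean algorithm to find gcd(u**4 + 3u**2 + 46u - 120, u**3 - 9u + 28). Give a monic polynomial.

By polynomial division,
  u**4 + 3u**2 + 46u - 120 = (u)(u**3 - 9u + 28) + (12u**2 + 18u - 120)
  u**3 - 9u + 28 = ((1/12)u - 1/8)(12u**2 + 18u - 120) + ((13/4)u + 13)
  12u**2 + 18u - 120 = ((48/13)u - 120/13)((13/4)u + 13) + (0)
Last nonzero remainder: (13/4)u + 13. Dividing through by 13/4 gives the monic gcd u + 4.

u + 4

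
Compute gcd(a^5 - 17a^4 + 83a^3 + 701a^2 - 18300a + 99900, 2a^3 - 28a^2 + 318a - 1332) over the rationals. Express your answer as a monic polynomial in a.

Euclidean algorithm in ℚ[a]:
  a^5 - 17a^4 + 83a^3 + 701a^2 - 18300a + 99900 = ((1/2)a^2 - (3/2)a - 59)(2a^3 - 28a^2 + 318a - 1332) + (192a^2 - 1536a + 21312)
  2a^3 - 28a^2 + 318a - 1332 = ((1/96)a - 1/16)(192a^2 - 1536a + 21312) + (0)
Last nonzero remainder: 192a^2 - 1536a + 21312. Dividing through by 192 gives the monic gcd a^2 - 8a + 111.

a^2 - 8a + 111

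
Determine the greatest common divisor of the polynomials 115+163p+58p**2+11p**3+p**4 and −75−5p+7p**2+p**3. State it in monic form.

By polynomial division,
  p**4+11p**3+58p**2+163p+115 = (p+4)(p**3+7p**2−5p−75) + (35p**2+258p+415)
  p**3+7p**2−5p−75 = ((1/35)p−13/1225)(35p**2+258p+415) + (−(17296/1225)p−17296/245)
  35p**2+258p+415 = (−(42875/17296)p−101675/17296)(−(17296/1225)p−17296/245) + (0)
Last nonzero remainder: −(17296/1225)p−17296/245. Dividing through by −17296/1225 gives the monic gcd p+5.

5+p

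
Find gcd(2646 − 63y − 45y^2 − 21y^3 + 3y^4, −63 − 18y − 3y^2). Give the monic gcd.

21 + 6y + y^2

By polynomial division,
  3y^4 − 21y^3 − 45y^2 − 63y + 2646 = (−y^2 + 13y − 42)(−3y^2 − 18y − 63) + (0)
Last nonzero remainder: −3y^2 − 18y − 63. Dividing through by −3 gives the monic gcd y^2 + 6y + 21.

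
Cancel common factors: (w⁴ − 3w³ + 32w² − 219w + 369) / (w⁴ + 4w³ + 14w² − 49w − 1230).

(w² − 6w + 9)/(w² + w − 30)

Repeated division with remainder:
  w⁴ − 3w³ + 32w² − 219w + 369 = (w⁴ + 4w³ + 14w² − 49w − 1230) + (−7w³ + 18w² − 170w + 1599)
  w⁴ + 4w³ + 14w² − 49w − 1230 = (−(1/7)w − 46/49)(−7w³ + 18w² − 170w + 1599) + ((324/49)w² + (972/49)w + 13284/49)
  −7w³ + 18w² − 170w + 1599 = (−(343/324)w + 637/108)((324/49)w² + (972/49)w + 13284/49) + (0)
Last nonzero remainder: (324/49)w² + (972/49)w + 13284/49. Dividing through by 324/49 gives the monic gcd w² + 3w + 41.
Cancel w² + 3w + 41 from numerator and denominator to get the reduced form.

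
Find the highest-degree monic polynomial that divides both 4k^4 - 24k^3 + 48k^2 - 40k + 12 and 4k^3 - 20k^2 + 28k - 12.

Apply the Euclidean algorithm:
  4k^4 - 24k^3 + 48k^2 - 40k + 12 = (k - 1)(4k^3 - 20k^2 + 28k - 12) + (0)
Last nonzero remainder: 4k^3 - 20k^2 + 28k - 12. Dividing through by 4 gives the monic gcd k^3 - 5k^2 + 7k - 3.

k^3 - 5k^2 + 7k - 3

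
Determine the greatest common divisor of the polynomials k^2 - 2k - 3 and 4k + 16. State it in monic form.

By polynomial division,
  k^2 - 2k - 3 = ((1/4)k - 3/2)(4k + 16) + (21)
  4k + 16 = ((4/21)k + 16/21)(21) + (0)
The last nonzero remainder is the constant 21, so the polynomials are coprime and gcd = 1.

1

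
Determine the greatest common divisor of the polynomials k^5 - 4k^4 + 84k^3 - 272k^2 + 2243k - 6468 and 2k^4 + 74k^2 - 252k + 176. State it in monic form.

Repeated division with remainder:
  k^5 - 4k^4 + 84k^3 - 272k^2 + 2243k - 6468 = ((1/2)k - 2)(2k^4 + 74k^2 - 252k + 176) + (47k^3 + 2k^2 + 1651k - 6116)
  2k^4 + 74k^2 - 252k + 176 = ((2/47)k - 4/2209)(47k^3 + 2k^2 + 1651k - 6116) + ((8280/2209)k^2 + (24840/2209)k + 364320/2209)
  47k^3 + 2k^2 + 1651k - 6116 = ((103823/8280)k - 307051/8280)((8280/2209)k^2 + (24840/2209)k + 364320/2209) + (0)
Last nonzero remainder: (8280/2209)k^2 + (24840/2209)k + 364320/2209. Dividing through by 8280/2209 gives the monic gcd k^2 + 3k + 44.

k^2 + 3k + 44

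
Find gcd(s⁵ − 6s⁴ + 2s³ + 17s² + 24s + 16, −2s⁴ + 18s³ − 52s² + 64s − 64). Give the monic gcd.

s² − 8s + 16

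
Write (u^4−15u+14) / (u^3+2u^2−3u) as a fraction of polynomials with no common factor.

Apply the Euclidean algorithm:
  u^4−15u+14 = (u−2)(u^3+2u^2−3u) + (7u^2−21u+14)
  u^3+2u^2−3u = ((1/7)u+5/7)(7u^2−21u+14) + (10u−10)
  7u^2−21u+14 = ((7/10)u−7/5)(10u−10) + (0)
Last nonzero remainder: 10u−10. Dividing through by 10 gives the monic gcd u−1.
Cancel u−1 from numerator and denominator to get the reduced form.

(u^3+u^2+u−14)/(u^2+3u)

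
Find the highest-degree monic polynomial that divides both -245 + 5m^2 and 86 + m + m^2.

1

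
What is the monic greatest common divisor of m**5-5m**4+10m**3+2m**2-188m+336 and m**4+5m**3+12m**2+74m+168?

Apply the Euclidean algorithm:
  m**5-5m**4+10m**3+2m**2-188m+336 = (m-10)(m**4+5m**3+12m**2+74m+168) + (48m**3+48m**2+384m+2016)
  m**4+5m**3+12m**2+74m+168 = ((1/48)m+1/12)(48m**3+48m**2+384m+2016) + (0)
Last nonzero remainder: 48m**3+48m**2+384m+2016. Dividing through by 48 gives the monic gcd m**3+m**2+8m+42.

m**3+m**2+8m+42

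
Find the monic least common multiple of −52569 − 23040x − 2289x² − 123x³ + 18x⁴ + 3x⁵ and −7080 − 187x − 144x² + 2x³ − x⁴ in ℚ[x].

Repeated division with remainder:
  3x⁵ + 18x⁴ − 123x³ − 2289x² − 23040x − 52569 = (−3x − 24)(−x⁴ + 2x³ − 144x² − 187x − 7080) + (−507x³ − 6306x² − 48768x − 222489)
  −x⁴ + 2x³ − 144x² − 187x − 7080 = ((1/507)x − 2440/85683)(−507x³ − 6306x² − 48768x − 222489) + (−(6494400/28561)x² − (32472000/28561)x − 383169600/28561)
  −507x³ − 6306x² − 48768x − 222489 = ((4826809/2164800)x + 11967059/721600)(−(6494400/28561)x² − (32472000/28561)x − 383169600/28561) + (0)
Last nonzero remainder: −(6494400/28561)x² − (32472000/28561)x − 383169600/28561. Dividing through by −6494400/28561 gives the monic gcd x² + 5x + 59.
Then lcm(f, g) = f·g / gcd(f, g); expanding and making the result monic gives the answer.

−2102760 − 798939x − 55323x² − 7259x³ + 244x⁴ + 37x⁵ − x⁶ + x⁷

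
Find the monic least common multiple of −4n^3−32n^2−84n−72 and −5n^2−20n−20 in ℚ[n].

n^4+10n^3+37n^2+60n+36

Repeated division with remainder:
  −4n^3−32n^2−84n−72 = ((4/5)n+16/5)(−5n^2−20n−20) + (−4n−8)
  −5n^2−20n−20 = ((5/4)n+5/2)(−4n−8) + (0)
Last nonzero remainder: −4n−8. Dividing through by −4 gives the monic gcd n+2.
Then lcm(f, g) = f·g / gcd(f, g); expanding and making the result monic gives the answer.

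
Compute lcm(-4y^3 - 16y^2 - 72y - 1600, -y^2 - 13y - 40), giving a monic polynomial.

Repeated division with remainder:
  -4y^3 - 16y^2 - 72y - 1600 = (4y - 36)(-y^2 - 13y - 40) + (-380y - 3040)
  -y^2 - 13y - 40 = ((1/380)y + 1/76)(-380y - 3040) + (0)
Last nonzero remainder: -380y - 3040. Dividing through by -380 gives the monic gcd y + 8.
Then lcm(f, g) = f·g / gcd(f, g); expanding and making the result monic gives the answer.

y^4 + 9y^3 + 38y^2 + 490y + 2000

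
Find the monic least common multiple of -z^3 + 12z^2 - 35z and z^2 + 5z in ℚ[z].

z^4 - 7z^3 - 25z^2 + 175z

Repeated division with remainder:
  -z^3 + 12z^2 - 35z = (-z + 17)(z^2 + 5z) + (-120z)
  z^2 + 5z = (-(1/120)z - 1/24)(-120z) + (0)
Last nonzero remainder: -120z. Dividing through by -120 gives the monic gcd z.
Then lcm(f, g) = f·g / gcd(f, g); expanding and making the result monic gives the answer.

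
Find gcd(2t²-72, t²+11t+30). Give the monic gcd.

By polynomial division,
  2t²-72 = (2)(t²+11t+30) + (-22t-132)
  t²+11t+30 = (-(1/22)t-5/22)(-22t-132) + (0)
Last nonzero remainder: -22t-132. Dividing through by -22 gives the monic gcd t+6.

t+6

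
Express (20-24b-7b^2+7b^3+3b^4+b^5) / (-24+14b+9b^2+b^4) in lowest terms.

(-10+7b+2b^2+b^3)/(12-b+b^2)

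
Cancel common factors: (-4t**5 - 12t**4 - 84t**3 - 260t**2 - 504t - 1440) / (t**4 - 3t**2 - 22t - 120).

Repeated division with remainder:
  -4t**5 - 12t**4 - 84t**3 - 260t**2 - 504t - 1440 = (-4t - 12)(t**4 - 3t**2 - 22t - 120) + (-96t**3 - 384t**2 - 1248t - 2880)
  t**4 - 3t**2 - 22t - 120 = (-(1/96)t + 1/24)(-96t**3 - 384t**2 - 1248t - 2880) + (0)
Last nonzero remainder: -96t**3 - 384t**2 - 1248t - 2880. Dividing through by -96 gives the monic gcd t**3 + 4t**2 + 13t + 30.
Cancel t**3 + 4t**2 + 13t + 30 from numerator and denominator to get the reduced form.

(-4t**2 + 4t - 48)/(t - 4)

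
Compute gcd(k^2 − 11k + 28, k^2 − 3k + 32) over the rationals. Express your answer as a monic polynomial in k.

1

Apply the Euclidean algorithm:
  k^2 − 11k + 28 = (k^2 − 3k + 32) + (−8k − 4)
  k^2 − 3k + 32 = (−(1/8)k + 7/16)(−8k − 4) + (135/4)
  −8k − 4 = (−(32/135)k − 16/135)(135/4) + (0)
The last nonzero remainder is the constant 135/4, so the polynomials are coprime and gcd = 1.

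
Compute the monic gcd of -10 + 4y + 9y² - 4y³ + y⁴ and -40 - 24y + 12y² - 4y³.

10 + 6y - 3y² + y³

Euclidean algorithm in ℚ[y]:
  y⁴ - 4y³ + 9y² + 4y - 10 = (-(1/4)y + 1/4)(-4y³ + 12y² - 24y - 40) + (0)
Last nonzero remainder: -4y³ + 12y² - 24y - 40. Dividing through by -4 gives the monic gcd y³ - 3y² + 6y + 10.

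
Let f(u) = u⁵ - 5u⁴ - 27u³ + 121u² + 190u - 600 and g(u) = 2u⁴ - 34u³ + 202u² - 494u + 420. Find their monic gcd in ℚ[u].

Euclidean algorithm in ℚ[u]:
  u⁵ - 5u⁴ - 27u³ + 121u² + 190u - 600 = ((1/2)u + 6)(2u⁴ - 34u³ + 202u² - 494u + 420) + (76u³ - 844u² + 2944u - 3120)
  2u⁴ - 34u³ + 202u² - 494u + 420 = ((1/38)u - 56/361)(76u³ - 844u² + 2944u - 3120) + (-(2310/361)u² + (16170/361)u - 23100/361)
  76u³ - 844u² + 2944u - 3120 = (-(13718/1155)u + 18772/385)(-(2310/361)u² + (16170/361)u - 23100/361) + (0)
Last nonzero remainder: -(2310/361)u² + (16170/361)u - 23100/361. Dividing through by -2310/361 gives the monic gcd u² - 7u + 10.

u² - 7u + 10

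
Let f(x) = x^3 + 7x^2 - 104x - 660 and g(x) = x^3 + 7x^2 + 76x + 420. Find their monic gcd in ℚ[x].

x + 6

Repeated division with remainder:
  x^3 + 7x^2 - 104x - 660 = (x^3 + 7x^2 + 76x + 420) + (-180x - 1080)
  x^3 + 7x^2 + 76x + 420 = (-(1/180)x^2 - (1/180)x - 7/18)(-180x - 1080) + (0)
Last nonzero remainder: -180x - 1080. Dividing through by -180 gives the monic gcd x + 6.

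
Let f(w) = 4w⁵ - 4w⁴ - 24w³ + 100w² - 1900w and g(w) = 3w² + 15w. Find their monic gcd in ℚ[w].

Apply the Euclidean algorithm:
  4w⁵ - 4w⁴ - 24w³ + 100w² - 1900w = ((4/3)w³ - 8w² + 32w - 380/3)(3w² + 15w) + (0)
Last nonzero remainder: 3w² + 15w. Dividing through by 3 gives the monic gcd w² + 5w.

w² + 5w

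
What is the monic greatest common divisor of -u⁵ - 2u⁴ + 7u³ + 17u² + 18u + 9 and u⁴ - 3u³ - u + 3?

Euclidean algorithm in ℚ[u]:
  -u⁵ - 2u⁴ + 7u³ + 17u² + 18u + 9 = (-u - 5)(u⁴ - 3u³ - u + 3) + (-8u³ + 16u² + 16u + 24)
  u⁴ - 3u³ - u + 3 = (-(1/8)u + 1/8)(-8u³ + 16u² + 16u + 24) + (0)
Last nonzero remainder: -8u³ + 16u² + 16u + 24. Dividing through by -8 gives the monic gcd u³ - 2u² - 2u - 3.

u³ - 2u² - 2u - 3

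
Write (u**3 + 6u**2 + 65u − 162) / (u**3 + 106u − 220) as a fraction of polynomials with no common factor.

(u**2 + 8u + 81)/(u**2 + 2u + 110)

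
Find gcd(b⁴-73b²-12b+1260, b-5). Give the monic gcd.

Apply the Euclidean algorithm:
  b⁴-73b²-12b+1260 = (b³+5b²-48b-252)(b-5) + (0)
The last nonzero remainder b-5 is already monic.

b-5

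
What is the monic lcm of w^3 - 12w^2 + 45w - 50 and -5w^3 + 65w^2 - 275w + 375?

w^4 - 15w^3 + 81w^2 - 185w + 150

By polynomial division,
  w^3 - 12w^2 + 45w - 50 = (-1/5)(-5w^3 + 65w^2 - 275w + 375) + (w^2 - 10w + 25)
  -5w^3 + 65w^2 - 275w + 375 = (-5w + 15)(w^2 - 10w + 25) + (0)
The last nonzero remainder w^2 - 10w + 25 is already monic.
Then lcm(f, g) = f·g / gcd(f, g); expanding and making the result monic gives the answer.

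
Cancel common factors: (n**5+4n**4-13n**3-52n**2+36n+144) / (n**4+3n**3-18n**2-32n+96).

By polynomial division,
  n**5+4n**4-13n**3-52n**2+36n+144 = (n+1)(n**4+3n**3-18n**2-32n+96) + (2n**3-2n**2-28n+48)
  n**4+3n**3-18n**2-32n+96 = ((1/2)n+2)(2n**3-2n**2-28n+48) + (0)
Last nonzero remainder: 2n**3-2n**2-28n+48. Dividing through by 2 gives the monic gcd n**3-n**2-14n+24.
Cancel n**3-n**2-14n+24 from numerator and denominator to get the reduced form.

(n**2+5n+6)/(n+4)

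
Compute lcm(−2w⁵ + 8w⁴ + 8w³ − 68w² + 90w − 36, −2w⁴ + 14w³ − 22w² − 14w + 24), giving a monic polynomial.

By polynomial division,
  −2w⁵ + 8w⁴ + 8w³ − 68w² + 90w − 36 = (w + 3)(−2w⁴ + 14w³ − 22w² − 14w + 24) + (−12w³ + 12w² + 108w − 108)
  −2w⁴ + 14w³ − 22w² − 14w + 24 = ((1/6)w − 1)(−12w³ + 12w² + 108w − 108) + (−28w² + 112w − 84)
  −12w³ + 12w² + 108w − 108 = ((3/7)w + 9/7)(−28w² + 112w − 84) + (0)
Last nonzero remainder: −28w² + 112w − 84. Dividing through by −28 gives the monic gcd w² − 4w + 3.
Then lcm(f, g) = f·g / gcd(f, g); expanding and making the result monic gives the answer.

w⁷ − 7w⁶ + 4w⁵ + 62w⁴ − 131w³ + 17w² + 126w − 72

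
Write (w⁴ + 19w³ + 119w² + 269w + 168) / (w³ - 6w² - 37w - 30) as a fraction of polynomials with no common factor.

By polynomial division,
  w⁴ + 19w³ + 119w² + 269w + 168 = (w + 25)(w³ - 6w² - 37w - 30) + (306w² + 1224w + 918)
  w³ - 6w² - 37w - 30 = ((1/306)w - 5/153)(306w² + 1224w + 918) + (0)
Last nonzero remainder: 306w² + 1224w + 918. Dividing through by 306 gives the monic gcd w² + 4w + 3.
Cancel w² + 4w + 3 from numerator and denominator to get the reduced form.

(w² + 15w + 56)/(w - 10)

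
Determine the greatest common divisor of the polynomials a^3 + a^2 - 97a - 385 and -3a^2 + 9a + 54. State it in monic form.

1

Apply the Euclidean algorithm:
  a^3 + a^2 - 97a - 385 = (-(1/3)a - 4/3)(-3a^2 + 9a + 54) + (-67a - 313)
  -3a^2 + 9a + 54 = ((3/67)a - 1542/4489)(-67a - 313) + (-240240/4489)
  -67a - 313 = ((300763/240240)a + 1405057/240240)(-240240/4489) + (0)
The last nonzero remainder is the constant -240240/4489, so the polynomials are coprime and gcd = 1.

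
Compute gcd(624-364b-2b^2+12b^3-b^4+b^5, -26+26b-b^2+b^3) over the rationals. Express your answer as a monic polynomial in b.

By polynomial division,
  b^5-b^4+12b^3-2b^2-364b+624 = (b^2-14)(b^3-b^2+26b-26) + (10b^2+260)
  b^3-b^2+26b-26 = ((1/10)b-1/10)(10b^2+260) + (0)
Last nonzero remainder: 10b^2+260. Dividing through by 10 gives the monic gcd b^2+26.

26+b^2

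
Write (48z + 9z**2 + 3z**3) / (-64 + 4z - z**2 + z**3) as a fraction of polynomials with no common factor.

(3z)/(-4 + z)

Apply the Euclidean algorithm:
  3z**3 + 9z**2 + 48z = (3)(z**3 - z**2 + 4z - 64) + (12z**2 + 36z + 192)
  z**3 - z**2 + 4z - 64 = ((1/12)z - 1/3)(12z**2 + 36z + 192) + (0)
Last nonzero remainder: 12z**2 + 36z + 192. Dividing through by 12 gives the monic gcd z**2 + 3z + 16.
Cancel z**2 + 3z + 16 from numerator and denominator to get the reduced form.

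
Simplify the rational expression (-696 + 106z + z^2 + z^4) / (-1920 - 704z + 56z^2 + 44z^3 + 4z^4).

(29 - 2z + z^2)/(80 + 36z + 4z^2)

Apply the Euclidean algorithm:
  z^4 + z^2 + 106z - 696 = (1/4)(4z^4 + 44z^3 + 56z^2 - 704z - 1920) + (-11z^3 - 13z^2 + 282z - 216)
  4z^4 + 44z^3 + 56z^2 - 704z - 1920 = (-(4/11)z - 432/121)(-11z^3 - 13z^2 + 282z - 216) + ((13568/121)z^2 + (27136/121)z - 325632/121)
  -11z^3 - 13z^2 + 282z - 216 = (-(1331/13568)z + 1089/13568)((13568/121)z^2 + (27136/121)z - 325632/121) + (0)
Last nonzero remainder: (13568/121)z^2 + (27136/121)z - 325632/121. Dividing through by 13568/121 gives the monic gcd z^2 + 2z - 24.
Cancel z^2 + 2z - 24 from numerator and denominator to get the reduced form.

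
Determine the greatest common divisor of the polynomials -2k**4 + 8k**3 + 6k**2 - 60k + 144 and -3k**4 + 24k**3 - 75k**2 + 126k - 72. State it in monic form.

Repeated division with remainder:
  -2k**4 + 8k**3 + 6k**2 - 60k + 144 = (2/3)(-3k**4 + 24k**3 - 75k**2 + 126k - 72) + (-8k**3 + 56k**2 - 144k + 192)
  -3k**4 + 24k**3 - 75k**2 + 126k - 72 = ((3/8)k - 3/8)(-8k**3 + 56k**2 - 144k + 192) + (0)
Last nonzero remainder: -8k**3 + 56k**2 - 144k + 192. Dividing through by -8 gives the monic gcd k**3 - 7k**2 + 18k - 24.

k**3 - 7k**2 + 18k - 24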